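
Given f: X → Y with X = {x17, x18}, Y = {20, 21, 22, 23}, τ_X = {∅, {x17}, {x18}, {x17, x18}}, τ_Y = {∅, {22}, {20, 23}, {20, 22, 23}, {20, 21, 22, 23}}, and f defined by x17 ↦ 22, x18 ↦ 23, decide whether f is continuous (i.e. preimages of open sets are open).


f IS continuous.

Compute f^{-1}(U) for each U ∈ τ_Y:
  U = ∅: f^{-1}(U) = ∅ ∈ τ_X ✓.
  U = {22}: f^{-1}(U) = {x17} ∈ τ_X ✓.
  U = {20, 23}: f^{-1}(U) = {x18} ∈ τ_X ✓.
  U = {20, 22, 23}: f^{-1}(U) = {x17, x18} ∈ τ_X ✓.
  U = {20, 21, 22, 23}: f^{-1}(U) = {x17, x18} ∈ τ_X ✓.
Every preimage lies in τ_X, so f IS continuous.


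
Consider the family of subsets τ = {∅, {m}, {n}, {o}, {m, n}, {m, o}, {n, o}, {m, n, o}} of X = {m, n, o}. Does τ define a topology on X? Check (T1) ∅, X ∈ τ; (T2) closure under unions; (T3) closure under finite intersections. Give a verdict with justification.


τ IS a topology on X.

Axiom (T1): ∅ ∈ τ? Yes; X ∈ τ? Yes.
Axiom (T2/T3): check pairwise unions and intersections of members of τ.
All pairwise intersections and unions checked — each lies in τ. Therefore τ satisfies (T1), (T2), (T3): it IS a topology on X.


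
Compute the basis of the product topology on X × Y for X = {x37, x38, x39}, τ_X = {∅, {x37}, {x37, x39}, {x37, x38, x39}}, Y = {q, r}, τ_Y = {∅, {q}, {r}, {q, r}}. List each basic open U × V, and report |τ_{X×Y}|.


Basis B = {∅ × ∅, {x37} × {q}, {x37} × {r}, {x37} × {q, r}, {x37, x39} × {q}, {x37, x39} × {r}, {x37, x38, x39} × {q}, {x37, x38, x39} × {r}, {x37, x39} × {q, r}, {x37, x38, x39} × {q, r}}; |τ_{X×Y}| = 16.

Enumerate products U × V with U ∈ τ_X, V ∈ τ_Y (deduplicated):
  ∅ × ∅ = {} (∅)
  {x37} × {q} = {(x37,q)}
  {x37} × {r} = {(x37,r)}
  {x37} × {q, r} = {(x37,q), (x37,r)}
  {x37, x39} × {q} = {(x37,q), (x39,q)}
  {x37, x39} × {r} = {(x37,r), (x39,r)}
  {x37, x38, x39} × {q} = {(x37,q), (x38,q), (x39,q)}
  {x37, x38, x39} × {r} = {(x37,r), (x38,r), (x39,r)}
  {x37, x39} × {q, r} = {(x37,q), (x37,r), (x39,q), (x39,r)}
  {x37, x38, x39} × {q, r} = {(x37,q), (x37,r), (x38,q), (x38,r), (x39,q), (x39,r)}
These 10 distinct sets form the basis B.
Close under arbitrary unions to get τ_{X×Y}; counting gives |τ_{X×Y}| = 16.


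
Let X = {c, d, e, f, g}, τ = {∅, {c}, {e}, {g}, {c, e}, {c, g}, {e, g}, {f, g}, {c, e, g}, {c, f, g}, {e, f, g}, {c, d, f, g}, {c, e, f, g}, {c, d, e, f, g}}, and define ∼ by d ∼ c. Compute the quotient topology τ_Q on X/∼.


X/∼ = {[c=d], [e], [f], [g]}; |τ_Q| = 8.

Equivalence classes: [c=d], [e], [f], [g].
Quotient map π: X → X/∼ sends c ↦ [c=d], d ↦ [c=d], e ↦ [e], f ↦ [f], g ↦ [g].
For each subset V ⊆ X/∼, compute π^{-1}(V) ⊆ X and check whether π^{-1}(V) ∈ τ. V is open in τ_Q iff π^{-1}(V) ∈ τ.
  V = {}: π^{-1}(V) = ∅ ∈ τ ✓.
  V = {[c=d]}: π^{-1}(V) = {c, d} ∉ τ ✗.
  V = {[e]}: π^{-1}(V) = {e} ∈ τ ✓.
  V = {[c=d], [e]}: π^{-1}(V) = {c, d, e} ∉ τ ✗.
  V = {[f]}: π^{-1}(V) = {f} ∉ τ ✗.
  V = {[c=d], [f]}: π^{-1}(V) = {c, d, f} ∉ τ ✗.
  V = {[e], [f]}: π^{-1}(V) = {e, f} ∉ τ ✗.
  V = {[c=d], [e], [f]}: π^{-1}(V) = {c, d, e, f} ∉ τ ✗.
  V = {[g]}: π^{-1}(V) = {g} ∈ τ ✓.
  V = {[c=d], [g]}: π^{-1}(V) = {c, d, g} ∉ τ ✗.
  V = {[e], [g]}: π^{-1}(V) = {e, g} ∈ τ ✓.
  V = {[c=d], [e], [g]}: π^{-1}(V) = {c, d, e, g} ∉ τ ✗.
  V = {[f], [g]}: π^{-1}(V) = {f, g} ∈ τ ✓.
  V = {[c=d], [f], [g]}: π^{-1}(V) = {c, d, f, g} ∈ τ ✓.
  V = {[e], [f], [g]}: π^{-1}(V) = {e, f, g} ∈ τ ✓.
  V = {[c=d], [e], [f], [g]}: π^{-1}(V) = {c, d, e, f, g} ∈ τ ✓.
Open sets in the quotient: τ_Q = {{}, {[e]}, {[g]}, {[e], [g]}, {[f], [g]}, {[c=d], [f], [g]}, {[e], [f], [g]}, {[c=d], [e], [f], [g]}} (8 elements).


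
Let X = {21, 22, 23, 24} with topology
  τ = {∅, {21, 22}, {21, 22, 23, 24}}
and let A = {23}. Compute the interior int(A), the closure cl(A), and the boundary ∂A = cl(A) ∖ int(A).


int(A) = ∅, cl(A) = {23, 24}, ∂A = {23, 24}.

Closed sets in (X, τ) are complements of opens:
  closed(X, τ) = {∅, {23, 24}, {21, 22, 23, 24}}.
int(A) = ⋃ {U ∈ τ : U ⊆ A}. Opens contained in A: ∅.
Taking the union of these: int(A) = ∅.
cl(A) = ⋂ {C closed : A ⊆ C}. Closed sets containing A: {23, 24}, {21, 22, 23, 24}.
Intersecting these: cl(A) = {23, 24}.
∂A = cl(A) ∖ int(A) = {23, 24} ∖ ∅ = {23, 24}.


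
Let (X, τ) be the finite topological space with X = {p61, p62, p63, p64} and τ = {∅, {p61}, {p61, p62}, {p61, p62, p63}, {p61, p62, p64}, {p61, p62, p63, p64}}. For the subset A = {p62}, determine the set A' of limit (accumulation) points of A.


A' = {p63, p64}

For each x ∈ X, list the open sets U ∈ τ with x ∈ U, then check whether U ∩ (A ∖ {x}) ≠ ∅ for every such U.
  x = p61: open {p61} ∋ x has {p61} ∩ (A ∖ {p61}) = ∅, so x is NOT a limit point.
  x = p62: open {p61, p62} ∋ x has {p61, p62} ∩ (A ∖ {p62}) = ∅, so x is NOT a limit point.
  x = p63: opens ∋ x are {p61, p62, p63}, {p61, p62, p63, p64}; each meets A ∖ {p63}, so x IS a limit point.
  x = p64: opens ∋ x are {p61, p62, p64}, {p61, p62, p63, p64}; each meets A ∖ {p64}, so x IS a limit point.
Collecting: A' = {p63, p64}.


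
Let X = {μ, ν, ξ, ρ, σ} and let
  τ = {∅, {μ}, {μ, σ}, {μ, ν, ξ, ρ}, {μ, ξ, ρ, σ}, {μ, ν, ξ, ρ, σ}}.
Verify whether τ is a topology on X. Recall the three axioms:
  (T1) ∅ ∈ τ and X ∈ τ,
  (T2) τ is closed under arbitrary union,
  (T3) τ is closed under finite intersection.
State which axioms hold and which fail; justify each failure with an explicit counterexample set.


τ is NOT a topology on X.

Axiom (T1): ∅ ∈ τ? Yes; X ∈ τ? Yes.
Axiom (T2/T3): check pairwise unions and intersections of members of τ.
Counterexample for (T3): {μ, ν, ξ, ρ} ∩ {μ, ξ, ρ, σ} = {μ, ξ, ρ} ∉ τ. Therefore τ is NOT a topology.


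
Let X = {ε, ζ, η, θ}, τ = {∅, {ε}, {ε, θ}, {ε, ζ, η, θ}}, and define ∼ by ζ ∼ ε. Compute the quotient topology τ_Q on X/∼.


X/∼ = {[ε=ζ], [η], [θ]}; |τ_Q| = 2.

Equivalence classes: [ε=ζ], [η], [θ].
Quotient map π: X → X/∼ sends ε ↦ [ε=ζ], ζ ↦ [ε=ζ], η ↦ [η], θ ↦ [θ].
For each subset V ⊆ X/∼, compute π^{-1}(V) ⊆ X and check whether π^{-1}(V) ∈ τ. V is open in τ_Q iff π^{-1}(V) ∈ τ.
  V = {}: π^{-1}(V) = ∅ ∈ τ ✓.
  V = {[ε=ζ]}: π^{-1}(V) = {ε, ζ} ∉ τ ✗.
  V = {[η]}: π^{-1}(V) = {η} ∉ τ ✗.
  V = {[ε=ζ], [η]}: π^{-1}(V) = {ε, ζ, η} ∉ τ ✗.
  V = {[θ]}: π^{-1}(V) = {θ} ∉ τ ✗.
  V = {[ε=ζ], [θ]}: π^{-1}(V) = {ε, ζ, θ} ∉ τ ✗.
  V = {[η], [θ]}: π^{-1}(V) = {η, θ} ∉ τ ✗.
  V = {[ε=ζ], [η], [θ]}: π^{-1}(V) = {ε, ζ, η, θ} ∈ τ ✓.
Open sets in the quotient: τ_Q = {{}, {[ε=ζ], [η], [θ]}} (2 elements).


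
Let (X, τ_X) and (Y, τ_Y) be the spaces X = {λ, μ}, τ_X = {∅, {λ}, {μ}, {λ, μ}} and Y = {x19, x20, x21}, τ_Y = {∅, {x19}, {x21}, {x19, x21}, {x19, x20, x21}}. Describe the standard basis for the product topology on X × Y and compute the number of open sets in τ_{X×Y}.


Basis B = {∅ × ∅, {λ} × {x19}, {λ} × {x21}, {μ} × {x19}, {μ} × {x21}, {λ} × {x19, x21}, {λ, μ} × {x19}, {λ, μ} × {x21}, {μ} × {x19, x21}, {λ} × {x19, x20, x21}, {μ} × {x19, x20, x21}, {λ, μ} × {x19, x21}, {λ, μ} × {x19, x20, x21}}; |τ_{X×Y}| = 25.

Enumerate products U × V with U ∈ τ_X, V ∈ τ_Y (deduplicated):
  ∅ × ∅ = {} (∅)
  {λ} × {x19} = {(λ,x19)}
  {λ} × {x21} = {(λ,x21)}
  {μ} × {x19} = {(μ,x19)}
  {μ} × {x21} = {(μ,x21)}
  {λ} × {x19, x21} = {(λ,x19), (λ,x21)}
  {λ, μ} × {x19} = {(λ,x19), (μ,x19)}
  {λ, μ} × {x21} = {(λ,x21), (μ,x21)}
  {μ} × {x19, x21} = {(μ,x19), (μ,x21)}
  {λ} × {x19, x20, x21} = {(λ,x19), (λ,x20), (λ,x21)}
  {μ} × {x19, x20, x21} = {(μ,x19), (μ,x20), (μ,x21)}
  {λ, μ} × {x19, x21} = {(λ,x19), (λ,x21), (μ,x19), (μ,x21)}
  {λ, μ} × {x19, x20, x21} = {(λ,x19), (λ,x20), (λ,x21), (μ,x19), (μ,x20), (μ,x21)}
These 13 distinct sets form the basis B.
Close under arbitrary unions to get τ_{X×Y}; counting gives |τ_{X×Y}| = 25.


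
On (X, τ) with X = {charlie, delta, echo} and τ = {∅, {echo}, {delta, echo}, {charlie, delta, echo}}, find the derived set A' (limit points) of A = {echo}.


A' = {charlie, delta}

For each x ∈ X, list the open sets U ∈ τ with x ∈ U, then check whether U ∩ (A ∖ {x}) ≠ ∅ for every such U.
  x = charlie: opens ∋ x are {charlie, delta, echo}; each meets A ∖ {charlie}, so x IS a limit point.
  x = delta: opens ∋ x are {delta, echo}, {charlie, delta, echo}; each meets A ∖ {delta}, so x IS a limit point.
  x = echo: open {echo} ∋ x has {echo} ∩ (A ∖ {echo}) = ∅, so x is NOT a limit point.
Collecting: A' = {charlie, delta}.


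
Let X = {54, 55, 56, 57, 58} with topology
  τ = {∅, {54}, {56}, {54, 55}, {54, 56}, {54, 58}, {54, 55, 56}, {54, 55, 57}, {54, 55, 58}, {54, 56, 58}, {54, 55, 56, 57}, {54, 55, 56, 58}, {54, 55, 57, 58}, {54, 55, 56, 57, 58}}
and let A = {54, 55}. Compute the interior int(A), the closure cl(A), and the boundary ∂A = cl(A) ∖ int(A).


int(A) = {54, 55}, cl(A) = {54, 55, 57, 58}, ∂A = {57, 58}.

Closed sets in (X, τ) are complements of opens:
  closed(X, τ) = {∅, {56}, {57}, {58}, {55, 57}, {56, 57}, {56, 58}, {57, 58}, {55, 56, 57}, {55, 57, 58}, {56, 57, 58}, {54, 55, 57, 58}, {55, 56, 57, 58}, {54, 55, 56, 57, 58}}.
int(A) = ⋃ {U ∈ τ : U ⊆ A}. Opens contained in A: ∅, {54}, {54, 55}.
Taking the union of these: int(A) = {54, 55}.
cl(A) = ⋂ {C closed : A ⊆ C}. Closed sets containing A: {54, 55, 57, 58}, {54, 55, 56, 57, 58}.
Intersecting these: cl(A) = {54, 55, 57, 58}.
∂A = cl(A) ∖ int(A) = {54, 55, 57, 58} ∖ {54, 55} = {57, 58}.


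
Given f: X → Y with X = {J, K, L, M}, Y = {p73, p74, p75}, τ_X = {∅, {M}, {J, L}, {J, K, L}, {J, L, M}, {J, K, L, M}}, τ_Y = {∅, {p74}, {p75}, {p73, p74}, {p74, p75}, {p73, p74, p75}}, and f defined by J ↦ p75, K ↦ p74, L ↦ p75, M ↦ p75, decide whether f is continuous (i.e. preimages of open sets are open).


f is NOT continuous.

Compute f^{-1}(U) for each U ∈ τ_Y:
  U = ∅: f^{-1}(U) = ∅ ∈ τ_X ✓.
  U = {p74}: f^{-1}(U) = {K} ∉ τ_X ✗.
  U = {p75}: f^{-1}(U) = {J, L, M} ∈ τ_X ✓.
  U = {p73, p74}: f^{-1}(U) = {K} ∉ τ_X ✗.
  U = {p74, p75}: f^{-1}(U) = {J, K, L, M} ∈ τ_X ✓.
  U = {p73, p74, p75}: f^{-1}(U) = {J, K, L, M} ∈ τ_X ✓.
Found U = {p74} with f^{-1}(U) = {K} not in τ_X. Therefore f is NOT continuous.


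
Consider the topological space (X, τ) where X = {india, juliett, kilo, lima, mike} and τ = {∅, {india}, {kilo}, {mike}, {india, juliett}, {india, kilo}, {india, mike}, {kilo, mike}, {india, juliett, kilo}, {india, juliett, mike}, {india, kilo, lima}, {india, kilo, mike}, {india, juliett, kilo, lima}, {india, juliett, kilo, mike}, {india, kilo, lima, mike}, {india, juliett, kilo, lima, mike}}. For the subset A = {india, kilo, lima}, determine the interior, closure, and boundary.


int(A) = {india, kilo, lima}, cl(A) = {india, juliett, kilo, lima}, ∂A = {juliett}.

Closed sets in (X, τ) are complements of opens:
  closed(X, τ) = {∅, {juliett}, {lima}, {mike}, {juliett, lima}, {juliett, mike}, {kilo, lima}, {lima, mike}, {india, juliett, lima}, {juliett, kilo, lima}, {juliett, lima, mike}, {kilo, lima, mike}, {india, juliett, kilo, lima}, {india, juliett, lima, mike}, {juliett, kilo, lima, mike}, {india, juliett, kilo, lima, mike}}.
int(A) = ⋃ {U ∈ τ : U ⊆ A}. Opens contained in A: ∅, {india}, {kilo}, {india, kilo}, {india, kilo, lima}.
Taking the union of these: int(A) = {india, kilo, lima}.
cl(A) = ⋂ {C closed : A ⊆ C}. Closed sets containing A: {india, juliett, kilo, lima}, {india, juliett, kilo, lima, mike}.
Intersecting these: cl(A) = {india, juliett, kilo, lima}.
∂A = cl(A) ∖ int(A) = {india, juliett, kilo, lima} ∖ {india, kilo, lima} = {juliett}.


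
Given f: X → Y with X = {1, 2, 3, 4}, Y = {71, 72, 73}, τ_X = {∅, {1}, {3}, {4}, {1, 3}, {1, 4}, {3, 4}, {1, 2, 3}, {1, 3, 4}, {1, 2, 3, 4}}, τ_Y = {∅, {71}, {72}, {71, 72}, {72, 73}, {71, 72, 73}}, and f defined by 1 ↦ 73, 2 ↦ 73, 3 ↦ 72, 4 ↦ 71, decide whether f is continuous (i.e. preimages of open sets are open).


f IS continuous.

Compute f^{-1}(U) for each U ∈ τ_Y:
  U = ∅: f^{-1}(U) = ∅ ∈ τ_X ✓.
  U = {71}: f^{-1}(U) = {4} ∈ τ_X ✓.
  U = {72}: f^{-1}(U) = {3} ∈ τ_X ✓.
  U = {71, 72}: f^{-1}(U) = {3, 4} ∈ τ_X ✓.
  U = {72, 73}: f^{-1}(U) = {1, 2, 3} ∈ τ_X ✓.
  U = {71, 72, 73}: f^{-1}(U) = {1, 2, 3, 4} ∈ τ_X ✓.
Every preimage lies in τ_X, so f IS continuous.


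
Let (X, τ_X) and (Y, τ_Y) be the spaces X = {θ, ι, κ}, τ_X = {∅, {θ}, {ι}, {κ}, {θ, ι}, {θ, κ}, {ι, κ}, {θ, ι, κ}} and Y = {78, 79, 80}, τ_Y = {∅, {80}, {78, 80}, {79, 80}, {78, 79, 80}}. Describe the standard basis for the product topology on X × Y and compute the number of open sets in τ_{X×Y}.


Basis B = {∅ × ∅, {θ} × {80}, {ι} × {80}, {κ} × {80}, {θ} × {78, 80}, {θ} × {79, 80}, {θ, ι} × {80}, {θ, κ} × {80}, {ι} × {78, 80}, {ι} × {79, 80}, {ι, κ} × {80}, {κ} × {78, 80}, {κ} × {79, 80}, {θ} × {78, 79, 80}, {θ, ι, κ} × {80}, {ι} × {78, 79, 80}, {κ} × {78, 79, 80}, {θ, ι} × {78, 80}, {θ, κ} × {78, 80}, {θ, ι} × {79, 80}, {θ, κ} × {79, 80}, {ι, κ} × {78, 80}, {ι, κ} × {79, 80}, {θ, ι} × {78, 79, 80}, {θ, κ} × {78, 79, 80}, {θ, ι, κ} × {78, 80}, {θ, ι, κ} × {79, 80}, {ι, κ} × {78, 79, 80}, {θ, ι, κ} × {78, 79, 80}}; |τ_{X×Y}| = 125.

Enumerate products U × V with U ∈ τ_X, V ∈ τ_Y (deduplicated):
  ∅ × ∅ = {} (∅)
  {θ} × {80} = {(θ,80)}
  {ι} × {80} = {(ι,80)}
  {κ} × {80} = {(κ,80)}
  {θ} × {78, 80} = {(θ,78), (θ,80)}
  {θ} × {79, 80} = {(θ,79), (θ,80)}
  {θ, ι} × {80} = {(θ,80), (ι,80)}
  {θ, κ} × {80} = {(θ,80), (κ,80)}
  {ι} × {78, 80} = {(ι,78), (ι,80)}
  {ι} × {79, 80} = {(ι,79), (ι,80)}
  {ι, κ} × {80} = {(ι,80), (κ,80)}
  {κ} × {78, 80} = {(κ,78), (κ,80)}
  {κ} × {79, 80} = {(κ,79), (κ,80)}
  {θ} × {78, 79, 80} = {(θ,78), (θ,79), (θ,80)}
  {θ, ι, κ} × {80} = {(θ,80), (ι,80), (κ,80)}
  {ι} × {78, 79, 80} = {(ι,78), (ι,79), (ι,80)}
  {κ} × {78, 79, 80} = {(κ,78), (κ,79), (κ,80)}
  {θ, ι} × {78, 80} = {(θ,78), (θ,80), (ι,78), (ι,80)}
  {θ, κ} × {78, 80} = {(θ,78), (θ,80), (κ,78), (κ,80)}
  {θ, ι} × {79, 80} = {(θ,79), (θ,80), (ι,79), (ι,80)}
  {θ, κ} × {79, 80} = {(θ,79), (θ,80), (κ,79), (κ,80)}
  {ι, κ} × {78, 80} = {(ι,78), (ι,80), (κ,78), (κ,80)}
  {ι, κ} × {79, 80} = {(ι,79), (ι,80), (κ,79), (κ,80)}
  {θ, ι} × {78, 79, 80} = {(θ,78), (θ,79), (θ,80), (ι,78), (ι,79), (ι,80)}
  {θ, κ} × {78, 79, 80} = {(θ,78), (θ,79), (θ,80), (κ,78), (κ,79), (κ,80)}
  {θ, ι, κ} × {78, 80} = {(θ,78), (θ,80), (ι,78), (ι,80), (κ,78), (κ,80)}
  {θ, ι, κ} × {79, 80} = {(θ,79), (θ,80), (ι,79), (ι,80), (κ,79), (κ,80)}
  {ι, κ} × {78, 79, 80} = {(ι,78), (ι,79), (ι,80), (κ,78), (κ,79), (κ,80)}
  {θ, ι, κ} × {78, 79, 80} = {(θ,78), (θ,79), (θ,80), (ι,78), (ι,79), (ι,80), (κ,78), (κ,79), (κ,80)}
These 29 distinct sets form the basis B.
Close under arbitrary unions to get τ_{X×Y}; counting gives |τ_{X×Y}| = 125.


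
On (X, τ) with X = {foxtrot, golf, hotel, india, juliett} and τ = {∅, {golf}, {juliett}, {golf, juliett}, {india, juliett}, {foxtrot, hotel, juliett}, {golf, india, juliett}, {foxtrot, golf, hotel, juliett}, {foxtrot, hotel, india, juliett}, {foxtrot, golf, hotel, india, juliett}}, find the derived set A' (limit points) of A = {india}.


A' = ∅

For each x ∈ X, list the open sets U ∈ τ with x ∈ U, then check whether U ∩ (A ∖ {x}) ≠ ∅ for every such U.
  x = foxtrot: open {foxtrot, hotel, juliett} ∋ x has {foxtrot, hotel, juliett} ∩ (A ∖ {foxtrot}) = ∅, so x is NOT a limit point.
  x = golf: open {golf} ∋ x has {golf} ∩ (A ∖ {golf}) = ∅, so x is NOT a limit point.
  x = hotel: open {foxtrot, hotel, juliett} ∋ x has {foxtrot, hotel, juliett} ∩ (A ∖ {hotel}) = ∅, so x is NOT a limit point.
  x = india: open {india, juliett} ∋ x has {india, juliett} ∩ (A ∖ {india}) = ∅, so x is NOT a limit point.
  x = juliett: open {juliett} ∋ x has {juliett} ∩ (A ∖ {juliett}) = ∅, so x is NOT a limit point.
Collecting: A' = ∅.


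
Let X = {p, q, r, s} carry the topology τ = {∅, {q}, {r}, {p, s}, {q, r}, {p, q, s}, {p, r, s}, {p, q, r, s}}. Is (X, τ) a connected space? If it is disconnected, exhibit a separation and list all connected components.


(X, τ) is disconnected; components = [{q}, {r}, {p, s}].

Find clopen sets (U ∈ τ with X ∖ U ∈ τ):
  U = ∅, X ∖ U = {p, q, r, s} — both open, so U is clopen.
  U = {q}, X ∖ U = {p, r, s} — both open, so U is clopen.
  U = {r}, X ∖ U = {p, q, s} — both open, so U is clopen.
  U = {p, s}, X ∖ U = {q, r} — both open, so U is clopen.
  U = {q, r}, X ∖ U = {p, s} — both open, so U is clopen.
  U = {p, q, s}, X ∖ U = {r} — both open, so U is clopen.
  U = {p, r, s}, X ∖ U = {q} — both open, so U is clopen.
  U = {p, q, r, s}, X ∖ U = ∅ — both open, so U is clopen.
Nontrivial clopen(s) exist: e.g. {q}. So (X, τ) is disconnected.
Compute connected components by grouping points that agree on all clopens:
  component: {q}
  component: {r}
  component: {p, s}


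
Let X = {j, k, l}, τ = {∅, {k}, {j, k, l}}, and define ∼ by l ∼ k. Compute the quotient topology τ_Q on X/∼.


X/∼ = {[j], [k=l]}; |τ_Q| = 2.

Equivalence classes: [j], [k=l].
Quotient map π: X → X/∼ sends j ↦ [j], k ↦ [k=l], l ↦ [k=l].
For each subset V ⊆ X/∼, compute π^{-1}(V) ⊆ X and check whether π^{-1}(V) ∈ τ. V is open in τ_Q iff π^{-1}(V) ∈ τ.
  V = {}: π^{-1}(V) = ∅ ∈ τ ✓.
  V = {[j]}: π^{-1}(V) = {j} ∉ τ ✗.
  V = {[k=l]}: π^{-1}(V) = {k, l} ∉ τ ✗.
  V = {[j], [k=l]}: π^{-1}(V) = {j, k, l} ∈ τ ✓.
Open sets in the quotient: τ_Q = {{}, {[j], [k=l]}} (2 elements).


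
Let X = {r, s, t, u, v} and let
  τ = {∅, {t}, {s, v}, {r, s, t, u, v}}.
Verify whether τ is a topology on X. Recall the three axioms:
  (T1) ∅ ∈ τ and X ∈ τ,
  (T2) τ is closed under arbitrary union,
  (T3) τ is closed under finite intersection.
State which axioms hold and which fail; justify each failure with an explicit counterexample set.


τ is NOT a topology on X.

Axiom (T1): ∅ ∈ τ? Yes; X ∈ τ? Yes.
Axiom (T2/T3): check pairwise unions and intersections of members of τ.
Counterexample for (T2): {t} ∪ {s, v} = {s, t, v} ∉ τ. Therefore τ is NOT a topology.


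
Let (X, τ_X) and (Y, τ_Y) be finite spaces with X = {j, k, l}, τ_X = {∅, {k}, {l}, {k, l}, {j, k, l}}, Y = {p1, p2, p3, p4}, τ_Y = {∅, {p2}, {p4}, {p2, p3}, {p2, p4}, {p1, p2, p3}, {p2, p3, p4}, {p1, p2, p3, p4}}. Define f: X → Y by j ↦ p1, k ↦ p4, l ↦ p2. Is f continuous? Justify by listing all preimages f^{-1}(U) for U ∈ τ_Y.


f is NOT continuous.

Compute f^{-1}(U) for each U ∈ τ_Y:
  U = ∅: f^{-1}(U) = ∅ ∈ τ_X ✓.
  U = {p2}: f^{-1}(U) = {l} ∈ τ_X ✓.
  U = {p4}: f^{-1}(U) = {k} ∈ τ_X ✓.
  U = {p2, p3}: f^{-1}(U) = {l} ∈ τ_X ✓.
  U = {p2, p4}: f^{-1}(U) = {k, l} ∈ τ_X ✓.
  U = {p1, p2, p3}: f^{-1}(U) = {j, l} ∉ τ_X ✗.
  U = {p2, p3, p4}: f^{-1}(U) = {k, l} ∈ τ_X ✓.
  U = {p1, p2, p3, p4}: f^{-1}(U) = {j, k, l} ∈ τ_X ✓.
Found U = {p1, p2, p3} with f^{-1}(U) = {j, l} not in τ_X. Therefore f is NOT continuous.


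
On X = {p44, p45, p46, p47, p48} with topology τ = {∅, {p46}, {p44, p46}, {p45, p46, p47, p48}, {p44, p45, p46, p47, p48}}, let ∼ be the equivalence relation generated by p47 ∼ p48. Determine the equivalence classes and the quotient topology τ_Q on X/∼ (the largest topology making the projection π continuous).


X/∼ = {[p44], [p45], [p46], [p47=p48]}; |τ_Q| = 5.

Equivalence classes: [p44], [p45], [p46], [p47=p48].
Quotient map π: X → X/∼ sends p44 ↦ [p44], p45 ↦ [p45], p46 ↦ [p46], p47 ↦ [p47=p48], p48 ↦ [p47=p48].
For each subset V ⊆ X/∼, compute π^{-1}(V) ⊆ X and check whether π^{-1}(V) ∈ τ. V is open in τ_Q iff π^{-1}(V) ∈ τ.
  V = {}: π^{-1}(V) = ∅ ∈ τ ✓.
  V = {[p44]}: π^{-1}(V) = {p44} ∉ τ ✗.
  V = {[p45]}: π^{-1}(V) = {p45} ∉ τ ✗.
  V = {[p44], [p45]}: π^{-1}(V) = {p44, p45} ∉ τ ✗.
  V = {[p46]}: π^{-1}(V) = {p46} ∈ τ ✓.
  V = {[p44], [p46]}: π^{-1}(V) = {p44, p46} ∈ τ ✓.
  V = {[p45], [p46]}: π^{-1}(V) = {p45, p46} ∉ τ ✗.
  V = {[p44], [p45], [p46]}: π^{-1}(V) = {p44, p45, p46} ∉ τ ✗.
  V = {[p47=p48]}: π^{-1}(V) = {p47, p48} ∉ τ ✗.
  V = {[p44], [p47=p48]}: π^{-1}(V) = {p44, p47, p48} ∉ τ ✗.
  V = {[p45], [p47=p48]}: π^{-1}(V) = {p45, p47, p48} ∉ τ ✗.
  V = {[p44], [p45], [p47=p48]}: π^{-1}(V) = {p44, p45, p47, p48} ∉ τ ✗.
  V = {[p46], [p47=p48]}: π^{-1}(V) = {p46, p47, p48} ∉ τ ✗.
  V = {[p44], [p46], [p47=p48]}: π^{-1}(V) = {p44, p46, p47, p48} ∉ τ ✗.
  V = {[p45], [p46], [p47=p48]}: π^{-1}(V) = {p45, p46, p47, p48} ∈ τ ✓.
  V = {[p44], [p45], [p46], [p47=p48]}: π^{-1}(V) = {p44, p45, p46, p47, p48} ∈ τ ✓.
Open sets in the quotient: τ_Q = {{}, {[p46]}, {[p44], [p46]}, {[p45], [p46], [p47=p48]}, {[p44], [p45], [p46], [p47=p48]}} (5 elements).


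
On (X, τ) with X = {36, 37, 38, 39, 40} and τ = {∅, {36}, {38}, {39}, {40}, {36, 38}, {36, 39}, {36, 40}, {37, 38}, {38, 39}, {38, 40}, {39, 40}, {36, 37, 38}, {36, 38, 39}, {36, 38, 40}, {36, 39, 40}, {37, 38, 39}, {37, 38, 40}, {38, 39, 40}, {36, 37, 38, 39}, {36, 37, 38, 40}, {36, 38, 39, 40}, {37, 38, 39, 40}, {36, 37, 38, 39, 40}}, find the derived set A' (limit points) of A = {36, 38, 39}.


A' = {37}

For each x ∈ X, list the open sets U ∈ τ with x ∈ U, then check whether U ∩ (A ∖ {x}) ≠ ∅ for every such U.
  x = 36: open {36} ∋ x has {36} ∩ (A ∖ {36}) = ∅, so x is NOT a limit point.
  x = 37: opens ∋ x are {37, 38}, {36, 37, 38}, {37, 38, 39}, {37, 38, 40}, {36, 37, 38, 39}, {36, 37, 38, 40}, {37, 38, 39, 40}, {36, 37, 38, 39, 40}; each meets A ∖ {37}, so x IS a limit point.
  x = 38: open {38} ∋ x has {38} ∩ (A ∖ {38}) = ∅, so x is NOT a limit point.
  x = 39: open {39} ∋ x has {39} ∩ (A ∖ {39}) = ∅, so x is NOT a limit point.
  x = 40: open {40} ∋ x has {40} ∩ (A ∖ {40}) = ∅, so x is NOT a limit point.
Collecting: A' = {37}.


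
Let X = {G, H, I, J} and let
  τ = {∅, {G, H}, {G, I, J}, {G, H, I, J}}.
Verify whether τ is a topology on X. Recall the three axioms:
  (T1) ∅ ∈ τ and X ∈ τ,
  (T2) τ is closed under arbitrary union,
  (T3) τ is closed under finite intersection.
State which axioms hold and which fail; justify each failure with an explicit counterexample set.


τ is NOT a topology on X.

Axiom (T1): ∅ ∈ τ? Yes; X ∈ τ? Yes.
Axiom (T2/T3): check pairwise unions and intersections of members of τ.
Counterexample for (T3): {G, H} ∩ {G, I, J} = {G} ∉ τ. Therefore τ is NOT a topology.


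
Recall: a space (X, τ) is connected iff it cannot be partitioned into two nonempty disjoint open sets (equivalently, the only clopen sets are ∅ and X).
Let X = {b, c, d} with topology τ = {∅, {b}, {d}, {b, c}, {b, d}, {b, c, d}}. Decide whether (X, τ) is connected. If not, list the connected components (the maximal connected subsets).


(X, τ) is disconnected; components = [{d}, {b, c}].

Find clopen sets (U ∈ τ with X ∖ U ∈ τ):
  U = ∅, X ∖ U = {b, c, d} — both open, so U is clopen.
  U = {d}, X ∖ U = {b, c} — both open, so U is clopen.
  U = {b, c}, X ∖ U = {d} — both open, so U is clopen.
  U = {b, c, d}, X ∖ U = ∅ — both open, so U is clopen.
Nontrivial clopen(s) exist: e.g. {b, c}. So (X, τ) is disconnected.
Compute connected components by grouping points that agree on all clopens:
  component: {d}
  component: {b, c}


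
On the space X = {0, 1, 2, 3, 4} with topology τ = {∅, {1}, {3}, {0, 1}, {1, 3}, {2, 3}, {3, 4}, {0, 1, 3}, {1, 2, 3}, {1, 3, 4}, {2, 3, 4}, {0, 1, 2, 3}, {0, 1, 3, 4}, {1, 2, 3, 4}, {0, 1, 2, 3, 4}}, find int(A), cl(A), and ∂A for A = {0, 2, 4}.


int(A) = ∅, cl(A) = {0, 2, 4}, ∂A = {0, 2, 4}.

Closed sets in (X, τ) are complements of opens:
  closed(X, τ) = {∅, {0}, {2}, {4}, {0, 1}, {0, 2}, {0, 4}, {2, 4}, {0, 1, 2}, {0, 1, 4}, {0, 2, 4}, {2, 3, 4}, {0, 1, 2, 4}, {0, 2, 3, 4}, {0, 1, 2, 3, 4}}.
int(A) = ⋃ {U ∈ τ : U ⊆ A}. Opens contained in A: ∅.
Taking the union of these: int(A) = ∅.
cl(A) = ⋂ {C closed : A ⊆ C}. Closed sets containing A: {0, 2, 4}, {0, 1, 2, 4}, {0, 2, 3, 4}, {0, 1, 2, 3, 4}.
Intersecting these: cl(A) = {0, 2, 4}.
∂A = cl(A) ∖ int(A) = {0, 2, 4} ∖ ∅ = {0, 2, 4}.


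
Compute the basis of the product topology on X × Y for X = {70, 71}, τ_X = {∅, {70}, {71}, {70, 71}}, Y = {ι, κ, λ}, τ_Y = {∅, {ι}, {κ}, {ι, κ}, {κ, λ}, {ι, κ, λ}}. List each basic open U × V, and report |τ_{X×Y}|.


Basis B = {∅ × ∅, {70} × {ι}, {70} × {κ}, {71} × {ι}, {71} × {κ}, {70} × {ι, κ}, {70, 71} × {ι}, {70} × {κ, λ}, {70, 71} × {κ}, {71} × {ι, κ}, {71} × {κ, λ}, {70} × {ι, κ, λ}, {71} × {ι, κ, λ}, {70, 71} × {ι, κ}, {70, 71} × {κ, λ}, {70, 71} × {ι, κ, λ}}; |τ_{X×Y}| = 36.

Enumerate products U × V with U ∈ τ_X, V ∈ τ_Y (deduplicated):
  ∅ × ∅ = {} (∅)
  {70} × {ι} = {(70,ι)}
  {70} × {κ} = {(70,κ)}
  {71} × {ι} = {(71,ι)}
  {71} × {κ} = {(71,κ)}
  {70} × {ι, κ} = {(70,ι), (70,κ)}
  {70, 71} × {ι} = {(70,ι), (71,ι)}
  {70} × {κ, λ} = {(70,κ), (70,λ)}
  {70, 71} × {κ} = {(70,κ), (71,κ)}
  {71} × {ι, κ} = {(71,ι), (71,κ)}
  {71} × {κ, λ} = {(71,κ), (71,λ)}
  {70} × {ι, κ, λ} = {(70,ι), (70,κ), (70,λ)}
  {71} × {ι, κ, λ} = {(71,ι), (71,κ), (71,λ)}
  {70, 71} × {ι, κ} = {(70,ι), (70,κ), (71,ι), (71,κ)}
  {70, 71} × {κ, λ} = {(70,κ), (70,λ), (71,κ), (71,λ)}
  {70, 71} × {ι, κ, λ} = {(70,ι), (70,κ), (70,λ), (71,ι), (71,κ), (71,λ)}
These 16 distinct sets form the basis B.
Close under arbitrary unions to get τ_{X×Y}; counting gives |τ_{X×Y}| = 36.


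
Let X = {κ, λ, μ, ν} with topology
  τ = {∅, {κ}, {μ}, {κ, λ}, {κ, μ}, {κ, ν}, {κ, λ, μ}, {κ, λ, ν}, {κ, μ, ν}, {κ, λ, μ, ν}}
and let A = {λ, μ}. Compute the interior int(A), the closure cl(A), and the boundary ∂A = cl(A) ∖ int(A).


int(A) = {μ}, cl(A) = {λ, μ}, ∂A = {λ}.

Closed sets in (X, τ) are complements of opens:
  closed(X, τ) = {∅, {λ}, {μ}, {ν}, {λ, μ}, {λ, ν}, {μ, ν}, {κ, λ, ν}, {λ, μ, ν}, {κ, λ, μ, ν}}.
int(A) = ⋃ {U ∈ τ : U ⊆ A}. Opens contained in A: ∅, {μ}.
Taking the union of these: int(A) = {μ}.
cl(A) = ⋂ {C closed : A ⊆ C}. Closed sets containing A: {λ, μ}, {λ, μ, ν}, {κ, λ, μ, ν}.
Intersecting these: cl(A) = {λ, μ}.
∂A = cl(A) ∖ int(A) = {λ, μ} ∖ {μ} = {λ}.


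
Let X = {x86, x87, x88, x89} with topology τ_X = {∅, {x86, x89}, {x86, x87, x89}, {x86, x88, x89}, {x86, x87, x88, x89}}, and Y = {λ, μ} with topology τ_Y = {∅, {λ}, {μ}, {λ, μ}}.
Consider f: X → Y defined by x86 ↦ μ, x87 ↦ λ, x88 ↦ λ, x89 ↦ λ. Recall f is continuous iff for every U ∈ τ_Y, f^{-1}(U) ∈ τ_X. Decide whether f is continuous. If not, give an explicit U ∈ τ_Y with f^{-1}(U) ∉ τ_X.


f is NOT continuous.

Compute f^{-1}(U) for each U ∈ τ_Y:
  U = ∅: f^{-1}(U) = ∅ ∈ τ_X ✓.
  U = {λ}: f^{-1}(U) = {x87, x88, x89} ∉ τ_X ✗.
  U = {μ}: f^{-1}(U) = {x86} ∉ τ_X ✗.
  U = {λ, μ}: f^{-1}(U) = {x86, x87, x88, x89} ∈ τ_X ✓.
Found U = {λ} with f^{-1}(U) = {x87, x88, x89} not in τ_X. Therefore f is NOT continuous.


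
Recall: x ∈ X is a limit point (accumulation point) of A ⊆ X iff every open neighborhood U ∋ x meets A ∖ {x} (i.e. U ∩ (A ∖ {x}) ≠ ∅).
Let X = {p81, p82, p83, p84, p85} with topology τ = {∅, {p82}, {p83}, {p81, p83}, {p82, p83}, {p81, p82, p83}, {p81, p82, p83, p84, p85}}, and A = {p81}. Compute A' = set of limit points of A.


A' = {p84, p85}

For each x ∈ X, list the open sets U ∈ τ with x ∈ U, then check whether U ∩ (A ∖ {x}) ≠ ∅ for every such U.
  x = p81: open {p81, p83} ∋ x has {p81, p83} ∩ (A ∖ {p81}) = ∅, so x is NOT a limit point.
  x = p82: open {p82} ∋ x has {p82} ∩ (A ∖ {p82}) = ∅, so x is NOT a limit point.
  x = p83: open {p83} ∋ x has {p83} ∩ (A ∖ {p83}) = ∅, so x is NOT a limit point.
  x = p84: opens ∋ x are {p81, p82, p83, p84, p85}; each meets A ∖ {p84}, so x IS a limit point.
  x = p85: opens ∋ x are {p81, p82, p83, p84, p85}; each meets A ∖ {p85}, so x IS a limit point.
Collecting: A' = {p84, p85}.


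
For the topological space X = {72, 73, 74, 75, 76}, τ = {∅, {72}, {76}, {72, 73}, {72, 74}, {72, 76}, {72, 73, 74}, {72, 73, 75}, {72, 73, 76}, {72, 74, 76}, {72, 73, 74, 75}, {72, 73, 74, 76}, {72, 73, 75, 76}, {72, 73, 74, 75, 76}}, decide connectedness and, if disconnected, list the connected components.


(X, τ) is disconnected; components = [{76}, {72, 73, 74, 75}].

Find clopen sets (U ∈ τ with X ∖ U ∈ τ):
  U = ∅, X ∖ U = {72, 73, 74, 75, 76} — both open, so U is clopen.
  U = {76}, X ∖ U = {72, 73, 74, 75} — both open, so U is clopen.
  U = {72, 73, 74, 75}, X ∖ U = {76} — both open, so U is clopen.
  U = {72, 73, 74, 75, 76}, X ∖ U = ∅ — both open, so U is clopen.
Nontrivial clopen(s) exist: e.g. {76}. So (X, τ) is disconnected.
Compute connected components by grouping points that agree on all clopens:
  component: {76}
  component: {72, 73, 74, 75}


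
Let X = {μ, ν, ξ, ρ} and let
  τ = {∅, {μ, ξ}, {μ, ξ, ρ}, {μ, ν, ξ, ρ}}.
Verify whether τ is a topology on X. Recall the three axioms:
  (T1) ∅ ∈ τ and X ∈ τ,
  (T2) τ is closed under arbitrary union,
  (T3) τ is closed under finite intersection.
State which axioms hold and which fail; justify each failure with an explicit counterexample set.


τ IS a topology on X.

Axiom (T1): ∅ ∈ τ? Yes; X ∈ τ? Yes.
Axiom (T2/T3): check pairwise unions and intersections of members of τ.
All pairwise intersections and unions checked — each lies in τ. Therefore τ satisfies (T1), (T2), (T3): it IS a topology on X.


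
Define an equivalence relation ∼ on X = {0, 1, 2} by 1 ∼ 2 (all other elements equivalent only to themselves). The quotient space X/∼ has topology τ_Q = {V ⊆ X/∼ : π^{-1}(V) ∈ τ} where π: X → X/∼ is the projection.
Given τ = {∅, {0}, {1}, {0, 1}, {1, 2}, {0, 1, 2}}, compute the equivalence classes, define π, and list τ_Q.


X/∼ = {[0], [1=2]}; |τ_Q| = 4.

Equivalence classes: [0], [1=2].
Quotient map π: X → X/∼ sends 0 ↦ [0], 1 ↦ [1=2], 2 ↦ [1=2].
For each subset V ⊆ X/∼, compute π^{-1}(V) ⊆ X and check whether π^{-1}(V) ∈ τ. V is open in τ_Q iff π^{-1}(V) ∈ τ.
  V = {}: π^{-1}(V) = ∅ ∈ τ ✓.
  V = {[0]}: π^{-1}(V) = {0} ∈ τ ✓.
  V = {[1=2]}: π^{-1}(V) = {1, 2} ∈ τ ✓.
  V = {[0], [1=2]}: π^{-1}(V) = {0, 1, 2} ∈ τ ✓.
Open sets in the quotient: τ_Q = {{}, {[0]}, {[1=2]}, {[0], [1=2]}} (4 elements).


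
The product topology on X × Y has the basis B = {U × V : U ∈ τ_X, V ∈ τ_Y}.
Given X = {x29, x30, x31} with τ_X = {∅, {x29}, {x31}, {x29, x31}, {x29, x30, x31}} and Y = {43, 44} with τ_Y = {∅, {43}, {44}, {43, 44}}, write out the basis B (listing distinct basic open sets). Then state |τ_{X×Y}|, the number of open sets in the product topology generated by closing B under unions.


Basis B = {∅ × ∅, {x29} × {43}, {x29} × {44}, {x31} × {43}, {x31} × {44}, {x29} × {43, 44}, {x29, x31} × {43}, {x29, x31} × {44}, {x31} × {43, 44}, {x29, x30, x31} × {43}, {x29, x30, x31} × {44}, {x29, x31} × {43, 44}, {x29, x30, x31} × {43, 44}}; |τ_{X×Y}| = 25.

Enumerate products U × V with U ∈ τ_X, V ∈ τ_Y (deduplicated):
  ∅ × ∅ = {} (∅)
  {x29} × {43} = {(x29,43)}
  {x29} × {44} = {(x29,44)}
  {x31} × {43} = {(x31,43)}
  {x31} × {44} = {(x31,44)}
  {x29} × {43, 44} = {(x29,43), (x29,44)}
  {x29, x31} × {43} = {(x29,43), (x31,43)}
  {x29, x31} × {44} = {(x29,44), (x31,44)}
  {x31} × {43, 44} = {(x31,43), (x31,44)}
  {x29, x30, x31} × {43} = {(x29,43), (x30,43), (x31,43)}
  {x29, x30, x31} × {44} = {(x29,44), (x30,44), (x31,44)}
  {x29, x31} × {43, 44} = {(x29,43), (x29,44), (x31,43), (x31,44)}
  {x29, x30, x31} × {43, 44} = {(x29,43), (x29,44), (x30,43), (x30,44), (x31,43), (x31,44)}
These 13 distinct sets form the basis B.
Close under arbitrary unions to get τ_{X×Y}; counting gives |τ_{X×Y}| = 25.


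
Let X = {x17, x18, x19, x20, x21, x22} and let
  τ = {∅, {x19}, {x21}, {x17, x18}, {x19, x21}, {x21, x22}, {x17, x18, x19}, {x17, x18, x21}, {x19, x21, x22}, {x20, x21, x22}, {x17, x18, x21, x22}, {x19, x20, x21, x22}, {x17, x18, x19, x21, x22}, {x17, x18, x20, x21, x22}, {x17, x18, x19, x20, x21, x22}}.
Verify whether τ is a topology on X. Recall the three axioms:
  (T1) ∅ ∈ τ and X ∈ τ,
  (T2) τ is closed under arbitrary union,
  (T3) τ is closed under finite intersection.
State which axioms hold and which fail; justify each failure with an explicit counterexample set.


τ is NOT a topology on X.

Axiom (T1): ∅ ∈ τ? Yes; X ∈ τ? Yes.
Axiom (T2/T3): check pairwise unions and intersections of members of τ.
Counterexample for (T2): {x19} ∪ {x17, x18, x21} = {x17, x18, x19, x21} ∉ τ. Therefore τ is NOT a topology.


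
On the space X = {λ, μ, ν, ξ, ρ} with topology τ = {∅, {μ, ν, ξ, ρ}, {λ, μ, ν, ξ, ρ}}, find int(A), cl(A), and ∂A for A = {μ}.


int(A) = ∅, cl(A) = {λ, μ, ν, ξ, ρ}, ∂A = {λ, μ, ν, ξ, ρ}.

Closed sets in (X, τ) are complements of opens:
  closed(X, τ) = {∅, {λ}, {λ, μ, ν, ξ, ρ}}.
int(A) = ⋃ {U ∈ τ : U ⊆ A}. Opens contained in A: ∅.
Taking the union of these: int(A) = ∅.
cl(A) = ⋂ {C closed : A ⊆ C}. Closed sets containing A: {λ, μ, ν, ξ, ρ}.
Intersecting these: cl(A) = {λ, μ, ν, ξ, ρ}.
∂A = cl(A) ∖ int(A) = {λ, μ, ν, ξ, ρ} ∖ ∅ = {λ, μ, ν, ξ, ρ}.


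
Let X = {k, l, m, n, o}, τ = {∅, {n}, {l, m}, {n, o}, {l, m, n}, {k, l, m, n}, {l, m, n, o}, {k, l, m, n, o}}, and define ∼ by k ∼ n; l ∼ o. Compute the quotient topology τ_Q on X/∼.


X/∼ = {[k=n], [l=o], [m]}; |τ_Q| = 2.

Equivalence classes: [k=n], [l=o], [m].
Quotient map π: X → X/∼ sends k ↦ [k=n], l ↦ [l=o], m ↦ [m], n ↦ [k=n], o ↦ [l=o].
For each subset V ⊆ X/∼, compute π^{-1}(V) ⊆ X and check whether π^{-1}(V) ∈ τ. V is open in τ_Q iff π^{-1}(V) ∈ τ.
  V = {}: π^{-1}(V) = ∅ ∈ τ ✓.
  V = {[k=n]}: π^{-1}(V) = {k, n} ∉ τ ✗.
  V = {[l=o]}: π^{-1}(V) = {l, o} ∉ τ ✗.
  V = {[k=n], [l=o]}: π^{-1}(V) = {k, l, n, o} ∉ τ ✗.
  V = {[m]}: π^{-1}(V) = {m} ∉ τ ✗.
  V = {[k=n], [m]}: π^{-1}(V) = {k, m, n} ∉ τ ✗.
  V = {[l=o], [m]}: π^{-1}(V) = {l, m, o} ∉ τ ✗.
  V = {[k=n], [l=o], [m]}: π^{-1}(V) = {k, l, m, n, o} ∈ τ ✓.
Open sets in the quotient: τ_Q = {{}, {[k=n], [l=o], [m]}} (2 elements).


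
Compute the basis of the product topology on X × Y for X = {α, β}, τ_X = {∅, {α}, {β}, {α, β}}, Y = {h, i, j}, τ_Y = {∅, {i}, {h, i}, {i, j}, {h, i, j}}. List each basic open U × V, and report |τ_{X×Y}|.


Basis B = {∅ × ∅, {α} × {i}, {β} × {i}, {α} × {h, i}, {α} × {i, j}, {α, β} × {i}, {β} × {h, i}, {β} × {i, j}, {α} × {h, i, j}, {β} × {h, i, j}, {α, β} × {h, i}, {α, β} × {i, j}, {α, β} × {h, i, j}}; |τ_{X×Y}| = 25.

Enumerate products U × V with U ∈ τ_X, V ∈ τ_Y (deduplicated):
  ∅ × ∅ = {} (∅)
  {α} × {i} = {(α,i)}
  {β} × {i} = {(β,i)}
  {α} × {h, i} = {(α,h), (α,i)}
  {α} × {i, j} = {(α,i), (α,j)}
  {α, β} × {i} = {(α,i), (β,i)}
  {β} × {h, i} = {(β,h), (β,i)}
  {β} × {i, j} = {(β,i), (β,j)}
  {α} × {h, i, j} = {(α,h), (α,i), (α,j)}
  {β} × {h, i, j} = {(β,h), (β,i), (β,j)}
  {α, β} × {h, i} = {(α,h), (α,i), (β,h), (β,i)}
  {α, β} × {i, j} = {(α,i), (α,j), (β,i), (β,j)}
  {α, β} × {h, i, j} = {(α,h), (α,i), (α,j), (β,h), (β,i), (β,j)}
These 13 distinct sets form the basis B.
Close under arbitrary unions to get τ_{X×Y}; counting gives |τ_{X×Y}| = 25.


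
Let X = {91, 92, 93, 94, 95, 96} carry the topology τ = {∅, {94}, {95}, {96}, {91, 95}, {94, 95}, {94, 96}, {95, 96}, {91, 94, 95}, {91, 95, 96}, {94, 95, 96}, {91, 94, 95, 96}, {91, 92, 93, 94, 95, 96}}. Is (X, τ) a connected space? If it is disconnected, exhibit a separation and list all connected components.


(X, τ) is connected.

Find clopen sets (U ∈ τ with X ∖ U ∈ τ):
  U = ∅, X ∖ U = {91, 92, 93, 94, 95, 96} — both open, so U is clopen.
  U = {91, 92, 93, 94, 95, 96}, X ∖ U = ∅ — both open, so U is clopen.
Only trivial clopens (∅ and X) exist, so (X, τ) is connected.
Compute connected components by grouping points that agree on all clopens:
  component: {91, 92, 93, 94, 95, 96}


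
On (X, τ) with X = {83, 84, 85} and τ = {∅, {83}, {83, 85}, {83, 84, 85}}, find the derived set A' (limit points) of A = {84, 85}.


A' = {84}

For each x ∈ X, list the open sets U ∈ τ with x ∈ U, then check whether U ∩ (A ∖ {x}) ≠ ∅ for every such U.
  x = 83: open {83} ∋ x has {83} ∩ (A ∖ {83}) = ∅, so x is NOT a limit point.
  x = 84: opens ∋ x are {83, 84, 85}; each meets A ∖ {84}, so x IS a limit point.
  x = 85: open {83, 85} ∋ x has {83, 85} ∩ (A ∖ {85}) = ∅, so x is NOT a limit point.
Collecting: A' = {84}.


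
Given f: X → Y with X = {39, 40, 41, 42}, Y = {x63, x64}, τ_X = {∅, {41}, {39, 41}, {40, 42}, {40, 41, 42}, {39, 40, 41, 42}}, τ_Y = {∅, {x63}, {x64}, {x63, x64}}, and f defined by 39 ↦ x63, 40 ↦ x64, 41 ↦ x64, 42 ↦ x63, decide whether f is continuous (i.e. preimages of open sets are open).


f is NOT continuous.

Compute f^{-1}(U) for each U ∈ τ_Y:
  U = ∅: f^{-1}(U) = ∅ ∈ τ_X ✓.
  U = {x63}: f^{-1}(U) = {39, 42} ∉ τ_X ✗.
  U = {x64}: f^{-1}(U) = {40, 41} ∉ τ_X ✗.
  U = {x63, x64}: f^{-1}(U) = {39, 40, 41, 42} ∈ τ_X ✓.
Found U = {x63} with f^{-1}(U) = {39, 42} not in τ_X. Therefore f is NOT continuous.


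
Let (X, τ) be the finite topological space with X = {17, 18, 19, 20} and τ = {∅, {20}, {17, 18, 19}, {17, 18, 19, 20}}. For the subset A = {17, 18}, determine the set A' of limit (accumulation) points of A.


A' = {17, 18, 19}

For each x ∈ X, list the open sets U ∈ τ with x ∈ U, then check whether U ∩ (A ∖ {x}) ≠ ∅ for every such U.
  x = 17: opens ∋ x are {17, 18, 19}, {17, 18, 19, 20}; each meets A ∖ {17}, so x IS a limit point.
  x = 18: opens ∋ x are {17, 18, 19}, {17, 18, 19, 20}; each meets A ∖ {18}, so x IS a limit point.
  x = 19: opens ∋ x are {17, 18, 19}, {17, 18, 19, 20}; each meets A ∖ {19}, so x IS a limit point.
  x = 20: open {20} ∋ x has {20} ∩ (A ∖ {20}) = ∅, so x is NOT a limit point.
Collecting: A' = {17, 18, 19}.


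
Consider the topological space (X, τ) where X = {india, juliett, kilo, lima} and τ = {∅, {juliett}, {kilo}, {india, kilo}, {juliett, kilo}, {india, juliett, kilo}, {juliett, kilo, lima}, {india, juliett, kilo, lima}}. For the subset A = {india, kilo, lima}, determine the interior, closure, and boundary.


int(A) = {india, kilo}, cl(A) = {india, kilo, lima}, ∂A = {lima}.

Closed sets in (X, τ) are complements of opens:
  closed(X, τ) = {∅, {india}, {lima}, {india, lima}, {juliett, lima}, {india, juliett, lima}, {india, kilo, lima}, {india, juliett, kilo, lima}}.
int(A) = ⋃ {U ∈ τ : U ⊆ A}. Opens contained in A: ∅, {kilo}, {india, kilo}.
Taking the union of these: int(A) = {india, kilo}.
cl(A) = ⋂ {C closed : A ⊆ C}. Closed sets containing A: {india, kilo, lima}, {india, juliett, kilo, lima}.
Intersecting these: cl(A) = {india, kilo, lima}.
∂A = cl(A) ∖ int(A) = {india, kilo, lima} ∖ {india, kilo} = {lima}.
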